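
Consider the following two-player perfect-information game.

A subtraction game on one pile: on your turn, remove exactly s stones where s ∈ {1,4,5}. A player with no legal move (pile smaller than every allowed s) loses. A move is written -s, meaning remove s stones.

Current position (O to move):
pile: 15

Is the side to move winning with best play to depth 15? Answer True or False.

p1 O@[15]: -1[14]-1 -4[11]-1 -5[10]+1*
p2 X@[10]: -1[9]-1* -4[6]-1 -5[5]-1
p3 O@[9]: -1[8]+1* -4[5]-1 -5[4]-1
p4 X@[8]: -1[7]-1* -4[4]-1 -5[3]-1
p5 O@[7]: -1[6]-1 -4[3]-1 -5[2]+1*
p6 X@[2]: -1[1]-1*
p7 O@[1]: -1[0]+1*
p8 X@[0] terminal -1; root [15] d15

O winning at [15]: True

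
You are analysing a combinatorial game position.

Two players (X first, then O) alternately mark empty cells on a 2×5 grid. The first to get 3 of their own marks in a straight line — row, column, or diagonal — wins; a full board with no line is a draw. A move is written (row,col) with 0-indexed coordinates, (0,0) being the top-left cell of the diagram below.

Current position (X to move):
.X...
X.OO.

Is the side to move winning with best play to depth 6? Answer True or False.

ply 1, X at .X.../X.OO. | (0,0)=-1→XX.../X.OO.*; (0,2)=-1→.XX../X.OO.; (0,3)=-1→.X.X./X.OO.; (0,4)=-1→.X..X/X.OO.; (1,1)=-1→.X.../XXOO.; (1,4)=-1→.X.../X.OOX
ply 2, O at XX.../X.OO. | (0,2)=+1→XXO../X.OO.*; (0,3)=-1→XX.O./X.OO.; (0,4)=-1→XX..O/X.OO.; (1,1)=+1→XX.../XOOO.; (1,4)=+1→XX.../X.OOO
ply 3, X at XXO../X.OO. | (0,3)=-1→XXOX./X.OO.*; (0,4)=-1→XXO.X/X.OO.; (1,1)=-1→XXO../XXOO.; (1,4)=-1→XXO../X.OOX
ply 4, O at XXOX./X.OO. | (0,4)=+1→XXOXO/X.OO.*; (1,1)=+1→XXOX./XOOO.; (1,4)=+1→XXOX./X.OOO
ply 5, X at XXOXO/X.OO. | (1,1)=-1→XXOXO/XXOO.*; (1,4)=-1→XXOXO/X.OOX
ply 6, O at XXOXO/XXOO. | (1,4)=+1→XXOXO/XXOOO*
ply 7: XXOXO/XXOOO is terminal -1 (X); from .X.../X.OO. depth 6

X winning at [.X.../X.OO.]: False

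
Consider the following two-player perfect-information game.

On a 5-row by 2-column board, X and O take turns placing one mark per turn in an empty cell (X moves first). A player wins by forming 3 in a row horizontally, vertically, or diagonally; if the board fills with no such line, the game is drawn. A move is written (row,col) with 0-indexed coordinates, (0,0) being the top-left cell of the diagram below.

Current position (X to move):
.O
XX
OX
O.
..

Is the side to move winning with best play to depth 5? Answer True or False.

ply 1, X at .O/XX/OX/O./.. | (0,0)=-1→XO/XX/OX/O./..; (3,1)=+1→.O/XX/OX/OX/..*; (4,0)=+0→.O/XX/OX/O./X.; (4,1)=-1→.O/XX/OX/O./.X
ply 2: .O/XX/OX/OX/.. is terminal -1 (O); from .O/XX/OX/O./.. depth 5

X winning at [.O/XX/OX/O./..]: True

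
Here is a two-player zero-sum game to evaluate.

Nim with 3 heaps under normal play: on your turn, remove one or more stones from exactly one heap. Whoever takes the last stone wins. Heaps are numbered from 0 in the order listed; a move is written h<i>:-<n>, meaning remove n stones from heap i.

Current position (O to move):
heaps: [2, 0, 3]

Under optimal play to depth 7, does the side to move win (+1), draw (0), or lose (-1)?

p1 O@[(2,0,3)]: h0:-1[(1,0,3)]-1 h0:-2[(0,0,3)]-1 h2:-1[(2,0,2)]+1* h2:-2[(2,0,1)]-1 h2:-3[(2,0,0)]-1
p2 X@[(2,0,2)]: h0:-1[(1,0,2)]-1* h0:-2[(0,0,2)]-1 h2:-1[(2,0,1)]-1 h2:-2[(2,0,0)]-1
p3 O@[(1,0,2)]: h0:-1[(0,0,2)]-1 h2:-1[(1,0,1)]+1* h2:-2[(1,0,0)]-1
p4 X@[(1,0,1)]: h0:-1[(0,0,1)]-1* h2:-1[(1,0,0)]-1
p5 O@[(0,0,1)]: h2:-1[(0,0,0)]+1*
p6 X@[(0,0,0)] terminal -1; root [(2,0,3)] d7

value((2,0,3), O) = +1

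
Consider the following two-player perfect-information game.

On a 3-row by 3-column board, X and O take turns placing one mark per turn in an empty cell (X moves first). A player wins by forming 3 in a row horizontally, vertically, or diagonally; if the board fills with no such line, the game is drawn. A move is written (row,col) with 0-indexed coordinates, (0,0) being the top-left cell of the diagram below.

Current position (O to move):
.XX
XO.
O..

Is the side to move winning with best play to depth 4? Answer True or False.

O winning at [.XX/XO./O..]: False

[.XX/XO./O..] O move#1: (0,0):+0/OXX/XO./O..*, (1,2):-1/.XX/XOO/O.., (2,1):-1/.XX/XO./OO., (2,2):-1/.XX/XO./O.O
[OXX/XO./O..] X move#2: (1,2):-1/OXX/XOX/O.., (2,1):-1/OXX/XO./OX., (2,2):+0/OXX/XO./O.X*
[OXX/XO./O.X] O move#3: (1,2):+0/OXX/XOO/O.X*, (2,1):-1/OXX/XO./OOX
[OXX/XOO/O.X] X move#4: (2,1):+0/OXX/XOO/OXX*
[OXX/XOO/OXX] end (terminal +0, O#5); searched .XX/XO./O.. to 4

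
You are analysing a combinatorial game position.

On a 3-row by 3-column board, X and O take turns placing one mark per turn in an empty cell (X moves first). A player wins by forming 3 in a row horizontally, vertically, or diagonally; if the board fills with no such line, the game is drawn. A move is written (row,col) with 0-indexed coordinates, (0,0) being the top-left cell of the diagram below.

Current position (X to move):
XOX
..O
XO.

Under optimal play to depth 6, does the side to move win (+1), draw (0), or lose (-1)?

ply 1, X at XOX/..O/XO. | (1,0)=+1→XOX/X.O/XO.*; (1,1)=+1→XOX/.XO/XO.; (2,2)=-1→XOX/..O/XOX
ply 2: XOX/X.O/XO. is terminal -1 (O); from XOX/..O/XO. depth 6

value(XOX/..O/XO., X) = +1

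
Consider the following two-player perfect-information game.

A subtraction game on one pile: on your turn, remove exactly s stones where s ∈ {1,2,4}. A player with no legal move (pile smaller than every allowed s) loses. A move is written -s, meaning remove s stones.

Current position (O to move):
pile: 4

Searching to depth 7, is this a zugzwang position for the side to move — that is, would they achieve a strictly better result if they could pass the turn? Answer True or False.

zugzwang(4, O) = False

p1 O@[4]: -1[3]+1* -2[2]-1 -4[0]+1
p2 X@[3]: -1[2]-1* -2[1]-1
p3 O@[2]: -1[1]-1 -2[0]+1*
p4 X@[0] terminal -1; root [4] d7
suppose O passes — search the same position with X to move:
pass> p1 X@[4]: -1[3]+1* -2[2]-1 -4[0]+1
pass> p2 O@[3]: -1[2]-1* -2[1]-1
pass> p3 X@[2]: -1[1]-1 -2[0]+1*
pass> p4 O@[0] terminal -1; root [4] d7
for O: play +1, pass -1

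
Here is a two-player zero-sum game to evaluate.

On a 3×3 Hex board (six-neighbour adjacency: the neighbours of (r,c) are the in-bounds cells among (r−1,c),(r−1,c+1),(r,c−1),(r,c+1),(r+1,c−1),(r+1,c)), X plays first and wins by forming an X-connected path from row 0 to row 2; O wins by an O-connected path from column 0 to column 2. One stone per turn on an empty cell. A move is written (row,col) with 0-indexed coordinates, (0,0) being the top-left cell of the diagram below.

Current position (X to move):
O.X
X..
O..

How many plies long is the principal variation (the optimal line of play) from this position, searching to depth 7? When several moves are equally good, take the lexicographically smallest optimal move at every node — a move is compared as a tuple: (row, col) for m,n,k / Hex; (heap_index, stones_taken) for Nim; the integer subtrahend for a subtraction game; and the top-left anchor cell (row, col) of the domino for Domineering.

ply 1, X at O.X/X../O.. | (0,1)=-1→OXX/X../O..; (1,1)=-1→O.X/XX./O..; (1,2)=+1→O.X/X.X/O..*; (2,1)=+1→O.X/X../OX.; (2,2)=-1→O.X/X../O.X
ply 2, O at O.X/X.X/O.. | (0,1)=-1→OOX/X.X/O..*; (1,1)=-1→O.X/XOX/O..; (2,1)=-1→O.X/X.X/OO.; (2,2)=-1→O.X/X.X/O.O
ply 3, X at OOX/X.X/O.. | (1,1)=+1→OOX/XXX/O..*; (2,1)=+1→OOX/X.X/OX.; (2,2)=+1→OOX/X.X/O.X
ply 4, O at OOX/XXX/O.. | (2,1)=-1→OOX/XXX/OO.*; (2,2)=-1→OOX/XXX/O.O
ply 5, X at OOX/XXX/OO. | (2,2)=+1→OOX/XXX/OOX*
ply 6: OOX/XXX/OOX is terminal -1 (O); from O.X/X../O.. depth 7

PV length from [O.X/X../O..]: 5 plies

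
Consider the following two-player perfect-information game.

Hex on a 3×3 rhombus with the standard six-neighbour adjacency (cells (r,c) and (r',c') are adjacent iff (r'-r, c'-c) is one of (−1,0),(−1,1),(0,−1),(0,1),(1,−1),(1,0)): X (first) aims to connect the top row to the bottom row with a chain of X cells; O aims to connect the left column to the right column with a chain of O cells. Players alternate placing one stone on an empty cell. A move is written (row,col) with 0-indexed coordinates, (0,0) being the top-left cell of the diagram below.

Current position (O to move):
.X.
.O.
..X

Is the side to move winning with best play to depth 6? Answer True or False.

p1 O@[.X./.O./..X]: (0,0)[OX./.O./..X]+1* (0,2)[.XO/.O./..X]+1 (1,0)[.X./OO./..X]+1 (1,2)[.X./.OO/..X]+1 (2,0)[.X./.O./O.X]+1 (2,1)[.X./.O./.OX]+1
p2 X@[OX./.O./..X]: (0,2)[OXX/.O./..X]-1* (1,0)[OX./XO./..X]-1 (1,2)[OX./.OX/..X]-1 (2,0)[OX./.O./X.X]-1 (2,1)[OX./.O./.XX]-1
p3 O@[OXX/.O./..X]: (1,0)[OXX/OO./..X]-1 (1,2)[OXX/.OO/..X]+1* (2,0)[OXX/.O./O.X]-1 (2,1)[OXX/.O./.OX]-1
p4 X@[OXX/.OO/..X]: (1,0)[OXX/XOO/..X]-1* (2,0)[OXX/.OO/X.X]-1 (2,1)[OXX/.OO/.XX]-1
p5 O@[OXX/XOO/..X]: (2,0)[OXX/XOO/O.X]+1* (2,1)[OXX/XOO/.OX]-1
p6 X@[OXX/XOO/O.X] terminal -1; root [.X./.O./..X] d6

O winning at [.X./.O./..X]: True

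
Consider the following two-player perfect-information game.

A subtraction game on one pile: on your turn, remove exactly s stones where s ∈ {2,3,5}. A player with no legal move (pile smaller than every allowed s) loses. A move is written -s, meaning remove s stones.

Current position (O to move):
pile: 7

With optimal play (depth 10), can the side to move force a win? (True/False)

O winning at [7]: False

p1 O@[7]: -2[5]-1* -3[4]-1 -5[2]-1
p2 X@[5]: -2[3]-1 -3[2]-1 -5[0]+1*
p3 O@[0] terminal -1; root [7] d10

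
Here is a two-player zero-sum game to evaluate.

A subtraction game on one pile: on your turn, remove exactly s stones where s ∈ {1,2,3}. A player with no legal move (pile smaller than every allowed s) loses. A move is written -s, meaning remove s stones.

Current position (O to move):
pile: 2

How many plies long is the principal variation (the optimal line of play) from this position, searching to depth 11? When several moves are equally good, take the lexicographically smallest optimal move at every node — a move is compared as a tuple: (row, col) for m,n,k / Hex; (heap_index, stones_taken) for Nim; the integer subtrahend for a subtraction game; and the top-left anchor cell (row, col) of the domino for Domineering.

p1 O@[2]: -1[1]-1 -2[0]+1*
p2 X@[0] terminal -1; root [2] d11

PV length from [2]: 1 ply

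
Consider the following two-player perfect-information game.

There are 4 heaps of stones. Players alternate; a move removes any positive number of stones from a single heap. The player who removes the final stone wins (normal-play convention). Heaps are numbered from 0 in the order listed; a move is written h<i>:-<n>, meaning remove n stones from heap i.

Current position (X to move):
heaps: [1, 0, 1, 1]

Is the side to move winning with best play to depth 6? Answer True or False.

[(1,0,1,1)] X move#1: h0:-1:+1/(0,0,1,1)*, h2:-1:+1/(1,0,0,1), h3:-1:+1/(1,0,1,0)
[(0,0,1,1)] O move#2: h2:-1:-1/(0,0,0,1)*, h3:-1:-1/(0,0,1,0)
[(0,0,0,1)] X move#3: h3:-1:+1/(0,0,0,0)*
[(0,0,0,0)] end (terminal -1, O#4); searched (1,0,1,1) to 6

X winning at [(1,0,1,1)]: True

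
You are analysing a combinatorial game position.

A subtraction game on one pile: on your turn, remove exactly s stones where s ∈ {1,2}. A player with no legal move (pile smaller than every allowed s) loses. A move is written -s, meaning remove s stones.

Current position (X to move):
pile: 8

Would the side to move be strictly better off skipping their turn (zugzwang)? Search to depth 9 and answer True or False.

zugzwang(8, X) = False

[8] X move#1: -1:-1/7, -2:+1/6*
[6] O move#2: -1:-1/5*, -2:-1/4
[5] X move#3: -1:-1/4, -2:+1/3*
[3] O move#4: -1:-1/2*, -2:-1/1
[2] X move#5: -1:-1/1, -2:+1/0*
[0] end (terminal -1, O#6); searched 8 to 9
suppose X passes — search the same position with O to move:
pass> [8] O move#1: -1:-1/7, -2:+1/6*
pass> [6] X move#2: -1:-1/5*, -2:-1/4
pass> [5] O move#3: -1:-1/4, -2:+1/3*
pass> [3] X move#4: -1:-1/2*, -2:-1/1
pass> [2] O move#5: -1:-1/1, -2:+1/0*
pass> [0] end (terminal -1, X#6); searched 8 to 9
for X: play +1, pass -1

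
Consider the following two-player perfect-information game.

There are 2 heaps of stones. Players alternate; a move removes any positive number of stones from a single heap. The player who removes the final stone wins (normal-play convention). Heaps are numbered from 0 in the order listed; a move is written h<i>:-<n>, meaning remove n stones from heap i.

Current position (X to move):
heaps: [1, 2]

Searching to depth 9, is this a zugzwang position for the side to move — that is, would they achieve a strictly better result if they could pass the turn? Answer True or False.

ply 1, X at (1,2) | h0:-1=-1→(0,2); h1:-1=+1→(1,1)*; h1:-2=-1→(1,0)
ply 2, O at (1,1) | h0:-1=-1→(0,1)*; h1:-1=-1→(1,0)
ply 3, X at (0,1) | h1:-1=+1→(0,0)*
ply 4: (0,0) is terminal -1 (O); from (1,2) depth 9
if X skipped the turn, O would face:
~ ply 1, O at (1,2) | h0:-1=-1→(0,2); h1:-1=+1→(1,1)*; h1:-2=-1→(1,0)
~ ply 2, X at (1,1) | h0:-1=-1→(0,1)*; h1:-1=-1→(1,0)
~ ply 3, O at (0,1) | h1:-1=+1→(0,0)*
~ ply 4: (0,0) is terminal -1 (X); from (1,2) depth 9
compare (X): move=+1 vs pass=-1

zugzwang((1,2), X) = False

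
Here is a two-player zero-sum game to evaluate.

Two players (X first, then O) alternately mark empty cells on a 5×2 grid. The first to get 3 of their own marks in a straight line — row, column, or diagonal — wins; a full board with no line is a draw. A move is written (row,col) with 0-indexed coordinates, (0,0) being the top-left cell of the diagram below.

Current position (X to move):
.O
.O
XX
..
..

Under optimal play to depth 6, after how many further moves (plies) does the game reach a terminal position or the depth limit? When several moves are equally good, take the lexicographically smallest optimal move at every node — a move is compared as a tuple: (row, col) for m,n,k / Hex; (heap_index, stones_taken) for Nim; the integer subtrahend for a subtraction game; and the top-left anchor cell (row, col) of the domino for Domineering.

PV length from [.O/.O/XX/../..]: 3 plies

[.O/.O/XX/../..] X move#1: (0,0):+0/XO/.O/XX/../.., (1,0):+1/.O/XO/XX/../..*, (3,0):+1/.O/.O/XX/X./.., (3,1):+1/.O/.O/XX/.X/.., (4,0):+0/.O/.O/XX/../X., (4,1):+1/.O/.O/XX/../.X
[.O/XO/XX/../..] O move#2: (0,0):-1/OO/XO/XX/../..*, (3,0):-1/.O/XO/XX/O./.., (3,1):-1/.O/XO/XX/.O/.., (4,0):-1/.O/XO/XX/../O., (4,1):-1/.O/XO/XX/../.O
[OO/XO/XX/../..] X move#3: (3,0):+1/OO/XO/XX/X./..*, (3,1):+1/OO/XO/XX/.X/.., (4,0):+0/OO/XO/XX/../X., (4,1):+1/OO/XO/XX/../.X
[OO/XO/XX/X./..] end (terminal -1, O#4); searched .O/.O/XX/../.. to 6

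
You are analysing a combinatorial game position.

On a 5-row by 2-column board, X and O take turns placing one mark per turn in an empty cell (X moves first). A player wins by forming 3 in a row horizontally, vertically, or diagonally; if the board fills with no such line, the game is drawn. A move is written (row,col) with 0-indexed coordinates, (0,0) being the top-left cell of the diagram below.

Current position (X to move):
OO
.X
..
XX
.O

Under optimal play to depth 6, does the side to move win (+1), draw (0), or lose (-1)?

[OO/.X/../XX/.O] X move#1: (1,0):+1/OO/XX/../XX/.O*, (2,0):+1/OO/.X/X./XX/.O, (2,1):+1/OO/.X/.X/XX/.O, (4,0):+1/OO/.X/../XX/XO
[OO/XX/../XX/.O] O move#2: (2,0):-1/OO/XX/O./XX/.O*, (2,1):-1/OO/XX/.O/XX/.O, (4,0):-1/OO/XX/../XX/OO
[OO/XX/O./XX/.O] X move#3: (2,1):+1/OO/XX/OX/XX/.O*, (4,0):+0/OO/XX/O./XX/XO
[OO/XX/OX/XX/.O] end (terminal -1, O#4); searched OO/.X/../XX/.O to 6

value(OO/.X/../XX/.O, X) = +1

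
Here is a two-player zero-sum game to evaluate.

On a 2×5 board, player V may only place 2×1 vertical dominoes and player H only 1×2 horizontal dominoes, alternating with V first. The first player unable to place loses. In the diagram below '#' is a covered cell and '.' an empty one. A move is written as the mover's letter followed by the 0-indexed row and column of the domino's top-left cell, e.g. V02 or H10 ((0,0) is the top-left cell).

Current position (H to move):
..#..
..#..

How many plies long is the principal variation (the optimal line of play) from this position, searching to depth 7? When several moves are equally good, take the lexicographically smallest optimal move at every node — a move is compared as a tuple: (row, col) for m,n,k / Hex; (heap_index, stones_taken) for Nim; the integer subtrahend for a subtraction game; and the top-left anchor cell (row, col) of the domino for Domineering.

PV length from [..#../..#..]: 4 plies

ply 1, H at ..#../..#.. | H00=-1→###../..#..*; H03=-1→..###/..#..; H10=-1→..#../###..; H13=-1→..#../..###
ply 2, V at ###../..#.. | V03=+1→####./..##.*; V04=+1→###.#/..#.#
ply 3, H at ####./..##. | H10=-1→####./####.*
ply 4, V at ####./####. | V04=+1→#####/#####*
ply 5: #####/##### is terminal -1 (H); from ..#../..#.. depth 7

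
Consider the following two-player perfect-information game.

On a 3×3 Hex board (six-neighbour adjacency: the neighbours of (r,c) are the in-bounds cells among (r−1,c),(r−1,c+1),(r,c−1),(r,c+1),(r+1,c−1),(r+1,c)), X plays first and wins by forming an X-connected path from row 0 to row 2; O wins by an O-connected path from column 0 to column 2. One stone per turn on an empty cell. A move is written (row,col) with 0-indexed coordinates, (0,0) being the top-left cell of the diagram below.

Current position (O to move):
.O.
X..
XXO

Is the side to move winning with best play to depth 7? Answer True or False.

ply 1, O at .O./X../XXO | (0,0)=-1→OO./X../XXO*; (0,2)=-1→.OO/X../XXO; (1,1)=-1→.O./XO./XXO; (1,2)=-1→.O./X.O/XXO
ply 2, X at OO./X../XXO | (0,2)=+1→OOX/X../XXO*; (1,1)=-1→OO./XX./XXO; (1,2)=-1→OO./X.X/XXO
ply 3, O at OOX/X../XXO | (1,1)=-1→OOX/XO./XXO*; (1,2)=-1→OOX/X.O/XXO
ply 4, X at OOX/XO./XXO | (1,2)=+1→OOX/XOX/XXO*
ply 5: OOX/XOX/XXO is terminal -1 (O); from .O./X../XXO depth 7

O winning at [.O./X../XXO]: False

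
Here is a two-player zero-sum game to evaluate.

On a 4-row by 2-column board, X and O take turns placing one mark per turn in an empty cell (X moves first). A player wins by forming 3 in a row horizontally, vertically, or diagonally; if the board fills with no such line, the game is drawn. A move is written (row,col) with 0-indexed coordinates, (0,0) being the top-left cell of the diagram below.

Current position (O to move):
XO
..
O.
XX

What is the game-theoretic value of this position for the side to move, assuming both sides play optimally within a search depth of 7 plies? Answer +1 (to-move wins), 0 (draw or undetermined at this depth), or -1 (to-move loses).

[XO/../O./XX] O move#1: (1,0):+0/XO/O./O./XX*, (1,1):+0/XO/.O/O./XX, (2,1):+0/XO/../OO/XX
[XO/O./O./XX] X move#2: (1,1):+0/XO/OX/O./XX*, (2,1):+0/XO/O./OX/XX
[XO/OX/O./XX] O move#3: (2,1):+0/XO/OX/OO/XX*
[XO/OX/OO/XX] end (terminal +0, X#4); searched XO/../O./XX to 7

value(XO/../O./XX, O) = 0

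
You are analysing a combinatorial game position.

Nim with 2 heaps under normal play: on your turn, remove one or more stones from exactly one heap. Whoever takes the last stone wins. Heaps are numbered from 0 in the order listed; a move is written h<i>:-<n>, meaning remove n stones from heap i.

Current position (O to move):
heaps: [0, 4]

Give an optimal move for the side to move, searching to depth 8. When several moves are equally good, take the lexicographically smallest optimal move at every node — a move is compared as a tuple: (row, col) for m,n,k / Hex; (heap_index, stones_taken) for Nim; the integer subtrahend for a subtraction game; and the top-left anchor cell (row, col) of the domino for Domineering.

O's best at [(0,4)]: h1:-4

ply 1, O at (0,4) | h1:-1=-1→(0,3); h1:-2=-1→(0,2); h1:-3=-1→(0,1); h1:-4=+1→(0,0)*
ply 2: (0,0) is terminal -1 (X); from (0,4) depth 8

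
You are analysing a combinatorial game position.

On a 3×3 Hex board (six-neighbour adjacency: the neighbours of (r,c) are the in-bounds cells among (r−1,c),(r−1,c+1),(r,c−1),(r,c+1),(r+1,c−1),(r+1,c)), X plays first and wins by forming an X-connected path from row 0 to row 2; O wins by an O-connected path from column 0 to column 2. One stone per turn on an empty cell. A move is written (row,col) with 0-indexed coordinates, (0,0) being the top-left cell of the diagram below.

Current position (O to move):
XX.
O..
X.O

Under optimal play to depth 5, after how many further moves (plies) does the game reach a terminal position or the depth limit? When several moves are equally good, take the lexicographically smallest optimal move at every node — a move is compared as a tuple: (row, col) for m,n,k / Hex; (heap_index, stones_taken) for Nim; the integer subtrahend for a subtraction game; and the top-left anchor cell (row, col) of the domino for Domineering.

PV length from [XX./O../X.O]: 3 plies

[XX./O../X.O] O move#1: (0,2):-1/XXO/O../X.O, (1,1):+1/XX./OO./X.O*, (1,2):-1/XX./O.O/X.O, (2,1):-1/XX./O../XOO
[XX./OO./X.O] X move#2: (0,2):-1/XXX/OO./X.O*, (1,2):-1/XX./OOX/X.O, (2,1):-1/XX./OO./XXO
[XXX/OO./X.O] O move#3: (1,2):+1/XXX/OOO/X.O*, (2,1):+1/XXX/OO./XOO
[XXX/OOO/X.O] end (terminal -1, X#4); searched XX./O../X.O to 5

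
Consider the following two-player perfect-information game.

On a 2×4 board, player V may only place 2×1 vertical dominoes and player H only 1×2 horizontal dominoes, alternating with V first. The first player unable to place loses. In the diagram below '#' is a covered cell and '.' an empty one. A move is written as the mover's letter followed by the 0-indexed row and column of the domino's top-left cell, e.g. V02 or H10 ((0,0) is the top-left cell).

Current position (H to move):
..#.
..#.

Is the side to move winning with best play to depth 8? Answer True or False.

ply 1, H at ..#./..#. | H00=+1→###./..#.*; H10=+1→..#./###.
ply 2, V at ###./..#. | V03=-1→####/..##*
ply 3, H at ####/..## | H10=+1→####/####*
ply 4: ####/#### is terminal -1 (V); from ..#./..#. depth 8

H winning at [..#./..#.]: True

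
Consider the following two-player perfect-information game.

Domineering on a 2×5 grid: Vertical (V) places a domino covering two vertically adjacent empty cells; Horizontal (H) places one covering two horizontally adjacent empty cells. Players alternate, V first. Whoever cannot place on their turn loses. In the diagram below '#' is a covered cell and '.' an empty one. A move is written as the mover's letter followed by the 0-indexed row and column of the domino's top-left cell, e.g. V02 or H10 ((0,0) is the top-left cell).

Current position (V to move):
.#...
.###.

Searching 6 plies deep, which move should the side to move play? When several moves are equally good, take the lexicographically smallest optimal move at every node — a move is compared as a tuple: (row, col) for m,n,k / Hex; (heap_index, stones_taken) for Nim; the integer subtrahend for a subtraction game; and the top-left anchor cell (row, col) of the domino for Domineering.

[.#.../.###.] V move#1: V00:-1/##.../####., V04:+1/.#..#/.####*
[.#..#/.####] H move#2: H02:-1/.####/.####*
[.####/.####] V move#3: V00:+1/#####/#####*
[#####/#####] end (terminal -1, H#4); searched .#.../.###. to 6

V's best at [.#.../.###.]: V04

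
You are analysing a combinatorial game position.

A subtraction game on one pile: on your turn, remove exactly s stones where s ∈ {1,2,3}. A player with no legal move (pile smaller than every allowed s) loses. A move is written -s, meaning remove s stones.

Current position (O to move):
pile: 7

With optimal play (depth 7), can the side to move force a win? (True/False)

O winning at [7]: True

ply 1, O at 7 | -1=-1→6; -2=-1→5; -3=+1→4*
ply 2, X at 4 | -1=-1→3*; -2=-1→2; -3=-1→1
ply 3, O at 3 | -1=-1→2; -2=-1→1; -3=+1→0*
ply 4: 0 is terminal -1 (X); from 7 depth 7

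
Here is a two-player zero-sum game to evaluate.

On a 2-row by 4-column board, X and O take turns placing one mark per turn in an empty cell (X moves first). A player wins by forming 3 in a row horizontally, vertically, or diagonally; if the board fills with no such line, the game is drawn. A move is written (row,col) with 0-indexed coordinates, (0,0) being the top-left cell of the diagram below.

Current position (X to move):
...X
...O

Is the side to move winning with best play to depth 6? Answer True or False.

X winning at [...X/...O]: False

p1 X@[...X/...O]: (0,0)[X..X/...O]+0* (0,1)[.X.X/...O]+0 (0,2)[..XX/...O]+0 (1,0)[...X/X..O]+0 (1,1)[...X/.X.O]+0 (1,2)[...X/..XO]+0
p2 O@[X..X/...O]: (0,1)[XO.X/...O]+0* (0,2)[X.OX/...O]+0 (1,0)[X..X/O..O]+0 (1,1)[X..X/.O.O]+0 (1,2)[X..X/..OO]+0
p3 X@[XO.X/...O]: (0,2)[XOXX/...O]+0* (1,0)[XO.X/X..O]+0 (1,1)[XO.X/.X.O]+0 (1,2)[XO.X/..XO]+0
p4 O@[XOXX/...O]: (1,0)[XOXX/O..O]+0* (1,1)[XOXX/.O.O]+0 (1,2)[XOXX/..OO]+0
p5 X@[XOXX/O..O]: (1,1)[XOXX/OX.O]+0* (1,2)[XOXX/O.XO]+0
p6 O@[XOXX/OX.O]: (1,2)[XOXX/OXOO]+0*
p7 X@[XOXX/OXOO] terminal +0; root [...X/...O] d6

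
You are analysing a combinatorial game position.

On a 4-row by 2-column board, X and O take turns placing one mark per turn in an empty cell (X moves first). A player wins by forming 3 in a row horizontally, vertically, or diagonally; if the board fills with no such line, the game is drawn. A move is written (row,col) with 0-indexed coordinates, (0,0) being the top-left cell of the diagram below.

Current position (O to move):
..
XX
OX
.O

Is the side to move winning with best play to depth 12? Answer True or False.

O winning at [../XX/OX/.O]: False

[../XX/OX/.O] O move#1: (0,0):-1/O./XX/OX/.O, (0,1):+0/.O/XX/OX/.O*, (3,0):-1/../XX/OX/OO
[.O/XX/OX/.O] X move#2: (0,0):+0/XO/XX/OX/.O*, (3,0):+0/.O/XX/OX/XO
[XO/XX/OX/.O] O move#3: (3,0):+0/XO/XX/OX/OO*
[XO/XX/OX/OO] end (terminal +0, X#4); searched ../XX/OX/.O to 12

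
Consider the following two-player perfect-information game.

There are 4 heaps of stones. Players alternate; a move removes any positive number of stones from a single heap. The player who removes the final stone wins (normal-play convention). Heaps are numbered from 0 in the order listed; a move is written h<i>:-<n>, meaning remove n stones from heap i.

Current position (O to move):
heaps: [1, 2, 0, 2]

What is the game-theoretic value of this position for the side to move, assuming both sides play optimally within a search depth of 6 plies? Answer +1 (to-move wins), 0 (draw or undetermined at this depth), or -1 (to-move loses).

p1 O@[(1,2,0,2)]: h0:-1[(0,2,0,2)]+1* h1:-1[(1,1,0,2)]-1 h1:-2[(1,0,0,2)]-1 h3:-1[(1,2,0,1)]-1 h3:-2[(1,2,0,0)]-1
p2 X@[(0,2,0,2)]: h1:-1[(0,1,0,2)]-1* h1:-2[(0,0,0,2)]-1 h3:-1[(0,2,0,1)]-1 h3:-2[(0,2,0,0)]-1
p3 O@[(0,1,0,2)]: h1:-1[(0,0,0,2)]-1 h3:-1[(0,1,0,1)]+1* h3:-2[(0,1,0,0)]-1
p4 X@[(0,1,0,1)]: h1:-1[(0,0,0,1)]-1* h3:-1[(0,1,0,0)]-1
p5 O@[(0,0,0,1)]: h3:-1[(0,0,0,0)]+1*
p6 X@[(0,0,0,0)] terminal -1; root [(1,2,0,2)] d6

value((1,2,0,2), O) = +1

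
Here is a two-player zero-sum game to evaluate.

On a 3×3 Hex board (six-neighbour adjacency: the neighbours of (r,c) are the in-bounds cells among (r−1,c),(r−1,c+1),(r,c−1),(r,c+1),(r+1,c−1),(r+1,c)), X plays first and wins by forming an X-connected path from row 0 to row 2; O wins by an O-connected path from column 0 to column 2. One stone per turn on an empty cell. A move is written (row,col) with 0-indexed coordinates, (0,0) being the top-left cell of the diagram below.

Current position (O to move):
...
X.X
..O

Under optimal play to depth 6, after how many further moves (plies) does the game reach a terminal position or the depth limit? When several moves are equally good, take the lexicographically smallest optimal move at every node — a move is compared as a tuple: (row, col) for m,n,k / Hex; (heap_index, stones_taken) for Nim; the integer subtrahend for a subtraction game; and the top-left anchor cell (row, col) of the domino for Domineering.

[.../X.X/..O] O move#1: (0,0):-1/O../X.X/..O*, (0,1):-1/.O./X.X/..O, (0,2):-1/..O/X.X/..O, (1,1):-1/.../XOX/..O, (2,0):-1/.../X.X/O.O, (2,1):-1/.../X.X/.OO
[O../X.X/..O] X move#2: (0,1):+1/OX./X.X/..O*, (0,2):+1/O.X/X.X/..O, (1,1):+1/O../XXX/..O, (2,0):+1/O../X.X/X.O, (2,1):+1/O../X.X/.XO
[OX./X.X/..O] O move#3: (0,2):-1/OXO/X.X/..O*, (1,1):-1/OX./XOX/..O, (2,0):-1/OX./X.X/O.O, (2,1):-1/OX./X.X/.OO
[OXO/X.X/..O] X move#4: (1,1):+1/OXO/XXX/..O*, (2,0):+1/OXO/X.X/X.O, (2,1):+1/OXO/X.X/.XO
[OXO/XXX/..O] O move#5: (2,0):-1/OXO/XXX/O.O*, (2,1):-1/OXO/XXX/.OO
[OXO/XXX/O.O] X move#6: (2,1):+1/OXO/XXX/OXO*
[OXO/XXX/OXO] end (terminal -1, O#7); searched .../X.X/..O to 6

PV length from [.../X.X/..O]: 6 plies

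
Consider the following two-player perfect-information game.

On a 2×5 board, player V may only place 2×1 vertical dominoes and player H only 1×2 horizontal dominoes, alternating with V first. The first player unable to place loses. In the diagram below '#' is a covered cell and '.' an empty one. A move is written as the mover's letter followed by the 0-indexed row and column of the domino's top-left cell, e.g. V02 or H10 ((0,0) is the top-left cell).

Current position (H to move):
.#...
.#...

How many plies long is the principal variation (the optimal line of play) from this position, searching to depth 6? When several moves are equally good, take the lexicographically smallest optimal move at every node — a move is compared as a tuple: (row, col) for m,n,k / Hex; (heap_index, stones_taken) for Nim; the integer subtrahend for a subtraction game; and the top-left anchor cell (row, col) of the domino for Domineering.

ply 1, H at .#.../.#... | H02=-1→.###./.#...*; H03=-1→.#.##/.#...; H12=-1→.#.../.###.; H13=-1→.#.../.#.##
ply 2, V at .###./.#... | V00=-1→####./##...; V04=+1→.####/.#..#*
ply 3, H at .####/.#..# | H12=-1→.####/.####*
ply 4, V at .####/.#### | V00=+1→#####/#####*
ply 5: #####/##### is terminal -1 (H); from .#.../.#... depth 6

PV length from [.#.../.#...]: 4 plies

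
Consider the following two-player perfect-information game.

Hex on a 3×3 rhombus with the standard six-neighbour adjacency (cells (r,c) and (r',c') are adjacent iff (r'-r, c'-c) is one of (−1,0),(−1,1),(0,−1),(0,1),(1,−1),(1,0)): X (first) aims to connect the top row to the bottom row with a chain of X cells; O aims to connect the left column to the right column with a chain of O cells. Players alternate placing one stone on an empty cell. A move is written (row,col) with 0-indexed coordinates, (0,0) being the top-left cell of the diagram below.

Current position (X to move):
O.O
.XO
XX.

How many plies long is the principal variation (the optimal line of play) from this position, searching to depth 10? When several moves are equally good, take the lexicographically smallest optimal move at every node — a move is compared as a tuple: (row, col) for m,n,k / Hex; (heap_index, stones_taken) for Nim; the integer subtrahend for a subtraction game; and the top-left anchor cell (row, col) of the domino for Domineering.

PV length from [O.O/.XO/XX.]: 1 ply

p1 X@[O.O/.XO/XX.]: (0,1)[OXO/.XO/XX.]+1* (1,0)[O.O/XXO/XX.]-1 (2,2)[O.O/.XO/XXX]-1
p2 O@[OXO/.XO/XX.] terminal -1; root [O.O/.XO/XX.] d10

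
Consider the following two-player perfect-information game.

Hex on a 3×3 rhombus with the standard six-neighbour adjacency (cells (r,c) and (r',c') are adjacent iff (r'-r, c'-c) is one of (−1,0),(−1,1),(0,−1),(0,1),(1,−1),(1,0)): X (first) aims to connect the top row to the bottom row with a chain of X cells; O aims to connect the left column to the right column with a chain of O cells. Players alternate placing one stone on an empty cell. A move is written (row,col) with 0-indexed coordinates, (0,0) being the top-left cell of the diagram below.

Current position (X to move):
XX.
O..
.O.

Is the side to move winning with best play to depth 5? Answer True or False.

[XX./O../.O.] X move#1: (0,2):-1/XXX/O../.O.*, (1,1):-1/XX./OX./.O., (1,2):-1/XX./O.X/.O., (2,0):-1/XX./O../XO., (2,2):-1/XX./O../.OX
[XXX/O../.O.] O move#2: (1,1):+1/XXX/OO./.O.*, (1,2):+1/XXX/O.O/.O., (2,0):+1/XXX/O../OO., (2,2):+1/XXX/O../.OO
[XXX/OO./.O.] X move#3: (1,2):-1/XXX/OOX/.O.*, (2,0):-1/XXX/OO./XO., (2,2):-1/XXX/OO./.OX
[XXX/OOX/.O.] O move#4: (2,0):-1/XXX/OOX/OO., (2,2):+1/XXX/OOX/.OO*
[XXX/OOX/.OO] end (terminal -1, X#5); searched XX./O../.O. to 5

X winning at [XX./O../.O.]: False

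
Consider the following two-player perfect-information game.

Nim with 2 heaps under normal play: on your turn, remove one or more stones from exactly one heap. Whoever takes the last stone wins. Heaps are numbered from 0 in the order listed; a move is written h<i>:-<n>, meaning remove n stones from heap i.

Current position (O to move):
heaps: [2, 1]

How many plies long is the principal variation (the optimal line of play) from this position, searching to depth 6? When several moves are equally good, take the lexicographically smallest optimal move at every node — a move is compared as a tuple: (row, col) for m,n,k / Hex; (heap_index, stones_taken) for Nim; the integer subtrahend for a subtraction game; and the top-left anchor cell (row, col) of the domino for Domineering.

PV length from [(2,1)]: 3 plies

ply 1, O at (2,1) | h0:-1=+1→(1,1)*; h0:-2=-1→(0,1); h1:-1=-1→(2,0)
ply 2, X at (1,1) | h0:-1=-1→(0,1)*; h1:-1=-1→(1,0)
ply 3, O at (0,1) | h1:-1=+1→(0,0)*
ply 4: (0,0) is terminal -1 (X); from (2,1) depth 6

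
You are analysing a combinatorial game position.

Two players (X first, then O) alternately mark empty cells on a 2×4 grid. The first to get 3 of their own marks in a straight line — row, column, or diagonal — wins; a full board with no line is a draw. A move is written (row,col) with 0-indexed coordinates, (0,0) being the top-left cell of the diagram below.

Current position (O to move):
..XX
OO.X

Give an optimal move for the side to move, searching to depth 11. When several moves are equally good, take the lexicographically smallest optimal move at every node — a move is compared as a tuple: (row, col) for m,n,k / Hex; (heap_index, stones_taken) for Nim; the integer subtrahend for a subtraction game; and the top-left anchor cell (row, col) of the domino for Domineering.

[..XX/OO.X] O move#1: (0,0):-1/O.XX/OO.X, (0,1):+0/.OXX/OO.X, (1,2):+1/..XX/OOOX*
[..XX/OOOX] end (terminal -1, X#2); searched ..XX/OO.X to 11

O's best at [..XX/OO.X]: (1,2)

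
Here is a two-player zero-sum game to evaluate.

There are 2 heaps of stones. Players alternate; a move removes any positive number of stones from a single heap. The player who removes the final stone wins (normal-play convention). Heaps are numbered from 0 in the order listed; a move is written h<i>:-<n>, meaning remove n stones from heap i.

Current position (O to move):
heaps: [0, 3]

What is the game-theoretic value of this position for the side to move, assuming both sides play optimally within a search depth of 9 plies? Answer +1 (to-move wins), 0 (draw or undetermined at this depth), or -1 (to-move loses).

value((0,3), O) = +1

p1 O@[(0,3)]: h1:-1[(0,2)]-1 h1:-2[(0,1)]-1 h1:-3[(0,0)]+1*
p2 X@[(0,0)] terminal -1; root [(0,3)] d9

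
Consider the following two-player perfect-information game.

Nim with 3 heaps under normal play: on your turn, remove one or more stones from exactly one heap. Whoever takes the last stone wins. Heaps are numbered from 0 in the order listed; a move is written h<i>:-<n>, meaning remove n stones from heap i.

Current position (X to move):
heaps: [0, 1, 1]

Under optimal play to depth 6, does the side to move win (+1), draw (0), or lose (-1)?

ply 1, X at (0,1,1) | h1:-1=-1→(0,0,1)*; h2:-1=-1→(0,1,0)
ply 2, O at (0,0,1) | h2:-1=+1→(0,0,0)*
ply 3: (0,0,0) is terminal -1 (X); from (0,1,1) depth 6

value((0,1,1), X) = -1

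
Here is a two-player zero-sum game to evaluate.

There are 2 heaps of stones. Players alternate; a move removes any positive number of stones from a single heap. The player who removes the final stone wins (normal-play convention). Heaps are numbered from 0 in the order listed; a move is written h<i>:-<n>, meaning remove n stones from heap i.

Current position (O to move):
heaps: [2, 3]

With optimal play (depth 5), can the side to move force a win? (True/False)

p1 O@[(2,3)]: h0:-1[(1,3)]-1 h0:-2[(0,3)]-1 h1:-1[(2,2)]+1* h1:-2[(2,1)]-1 h1:-3[(2,0)]-1
p2 X@[(2,2)]: h0:-1[(1,2)]-1* h0:-2[(0,2)]-1 h1:-1[(2,1)]-1 h1:-2[(2,0)]-1
p3 O@[(1,2)]: h0:-1[(0,2)]-1 h1:-1[(1,1)]+1* h1:-2[(1,0)]-1
p4 X@[(1,1)]: h0:-1[(0,1)]-1* h1:-1[(1,0)]-1
p5 O@[(0,1)]: h1:-1[(0,0)]+1*
p6 X@[(0,0)] terminal -1; root [(2,3)] d5

O winning at [(2,3)]: True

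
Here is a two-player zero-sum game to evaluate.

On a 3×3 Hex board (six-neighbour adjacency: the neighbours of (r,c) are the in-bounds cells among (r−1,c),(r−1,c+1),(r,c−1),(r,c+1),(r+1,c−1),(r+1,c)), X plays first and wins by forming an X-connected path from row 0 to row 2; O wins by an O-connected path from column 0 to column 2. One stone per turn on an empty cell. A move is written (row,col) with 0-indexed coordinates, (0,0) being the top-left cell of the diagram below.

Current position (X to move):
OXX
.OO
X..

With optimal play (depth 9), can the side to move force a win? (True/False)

ply 1, X at OXX/.OO/X.. | (1,0)=+1→OXX/XOO/X..*; (2,1)=-1→OXX/.OO/XX.; (2,2)=-1→OXX/.OO/X.X
ply 2: OXX/XOO/X.. is terminal -1 (O); from OXX/.OO/X.. depth 9

X winning at [OXX/.OO/X..]: True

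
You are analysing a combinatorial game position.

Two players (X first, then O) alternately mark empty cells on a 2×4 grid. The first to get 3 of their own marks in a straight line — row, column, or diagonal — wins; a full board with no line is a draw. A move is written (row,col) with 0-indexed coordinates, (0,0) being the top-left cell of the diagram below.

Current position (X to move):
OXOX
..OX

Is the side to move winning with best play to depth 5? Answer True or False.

p1 X@[OXOX/..OX]: (1,0)[OXOX/X.OX]+0* (1,1)[OXOX/.XOX]+0
p2 O@[OXOX/X.OX]: (1,1)[OXOX/XOOX]+0*
p3 X@[OXOX/XOOX] terminal +0; root [OXOX/..OX] d5

X winning at [OXOX/..OX]: False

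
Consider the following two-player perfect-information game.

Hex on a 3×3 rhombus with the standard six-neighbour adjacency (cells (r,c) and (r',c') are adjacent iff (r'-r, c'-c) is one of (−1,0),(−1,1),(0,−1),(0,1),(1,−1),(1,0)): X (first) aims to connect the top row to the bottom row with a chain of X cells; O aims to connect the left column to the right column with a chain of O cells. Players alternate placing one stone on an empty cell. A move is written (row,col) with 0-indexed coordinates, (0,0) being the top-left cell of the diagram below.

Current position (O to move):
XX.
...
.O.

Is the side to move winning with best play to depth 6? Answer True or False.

[XX./.../.O.] O move#1: (0,2):-1/XXO/.../.O., (1,0):+1/XX./O../.O.*, (1,1):+1/XX./.O./.O., (1,2):-1/XX./..O/.O., (2,0):+1/XX./.../OO., (2,2):-1/XX./.../.OO
[XX./O../.O.] X move#2: (0,2):-1/XXX/O../.O.*, (1,1):-1/XX./OX./.O., (1,2):-1/XX./O.X/.O., (2,0):-1/XX./O../XO., (2,2):-1/XX./O../.OX
[XXX/O../.O.] O move#3: (1,1):+1/XXX/OO./.O.*, (1,2):+1/XXX/O.O/.O., (2,0):+1/XXX/O../OO., (2,2):+1/XXX/O../.OO
[XXX/OO./.O.] X move#4: (1,2):-1/XXX/OOX/.O.*, (2,0):-1/XXX/OO./XO., (2,2):-1/XXX/OO./.OX
[XXX/OOX/.O.] O move#5: (2,0):-1/XXX/OOX/OO., (2,2):+1/XXX/OOX/.OO*
[XXX/OOX/.OO] end (terminal -1, X#6); searched XX./.../.O. to 6

O winning at [XX./.../.O.]: True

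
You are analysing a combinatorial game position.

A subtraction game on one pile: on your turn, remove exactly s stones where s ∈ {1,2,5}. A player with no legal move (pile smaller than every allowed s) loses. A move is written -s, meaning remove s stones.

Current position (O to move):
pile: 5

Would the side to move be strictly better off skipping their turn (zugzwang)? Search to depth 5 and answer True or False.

zugzwang(5, O) = False

p1 O@[5]: -1[4]-1 -2[3]+1* -5[0]+1
p2 X@[3]: -1[2]-1* -2[1]-1
p3 O@[2]: -1[1]-1 -2[0]+1*
p4 X@[0] terminal -1; root [5] d5
suppose O passes — search the same position with X to move:
pass> p1 X@[5]: -1[4]-1 -2[3]+1* -5[0]+1
pass> p2 O@[3]: -1[2]-1* -2[1]-1
pass> p3 X@[2]: -1[1]-1 -2[0]+1*
pass> p4 O@[0] terminal -1; root [5] d5
for O: play +1, pass -1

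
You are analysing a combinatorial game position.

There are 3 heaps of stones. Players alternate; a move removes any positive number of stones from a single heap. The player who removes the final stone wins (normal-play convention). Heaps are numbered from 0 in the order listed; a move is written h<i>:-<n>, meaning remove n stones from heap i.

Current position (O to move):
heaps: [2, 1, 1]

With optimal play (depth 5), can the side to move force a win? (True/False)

O winning at [(2,1,1)]: True

ply 1, O at (2,1,1) | h0:-1=-1→(1,1,1); h0:-2=+1→(0,1,1)*; h1:-1=-1→(2,0,1); h2:-1=-1→(2,1,0)
ply 2, X at (0,1,1) | h1:-1=-1→(0,0,1)*; h2:-1=-1→(0,1,0)
ply 3, O at (0,0,1) | h2:-1=+1→(0,0,0)*
ply 4: (0,0,0) is terminal -1 (X); from (2,1,1) depth 5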